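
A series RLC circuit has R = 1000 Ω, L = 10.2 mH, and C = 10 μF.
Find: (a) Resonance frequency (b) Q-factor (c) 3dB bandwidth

Step 1 — Resonance condition Im(Z)=0 gives ω₀ = 1/√(LC).
Step 2 — ω₀ = 1/√(0.0102·1e-05) = 3131 rad/s.
Step 3 — f₀ = ω₀/(2π) = 498.3 Hz.
Step 4 — Series Q: Q = ω₀L/R = 3131·0.0102/1000 = 0.03194.
Step 5 — 3dB bandwidth: Δω = ω₀/Q = 9.804e+04 rad/s; BW = Δω/(2π) = 1.56e+04 Hz.

(a) f₀ = 498.3 Hz  (b) Q = 0.03194  (c) BW = 1.56e+04 Hz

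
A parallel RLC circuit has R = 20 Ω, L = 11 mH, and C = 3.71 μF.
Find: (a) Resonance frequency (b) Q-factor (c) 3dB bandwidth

Step 1 — Resonance: ω₀ = 1/√(LC) = 1/√(0.011·3.71e-06) = 4950 rad/s.
Step 2 — f₀ = ω₀/(2π) = 787.8 Hz.
Step 3 — Parallel Q: Q = R/(ω₀L) = 20/(4950·0.011) = 0.3673.
Step 4 — Bandwidth: Δω = ω₀/Q = 1.348e+04 rad/s; BW = Δω/(2π) = 2145 Hz.

(a) f₀ = 787.8 Hz  (b) Q = 0.3673  (c) BW = 2145 Hz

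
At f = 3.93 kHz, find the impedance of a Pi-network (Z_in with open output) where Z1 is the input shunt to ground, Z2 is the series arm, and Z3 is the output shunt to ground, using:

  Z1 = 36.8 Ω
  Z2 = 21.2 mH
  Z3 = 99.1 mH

Step 1 — Angular frequency: ω = 2π·f = 2π·3930 = 2.469e+04 rad/s.
Step 2 — Component impedances:
  Z1: Z = R = 36.8 Ω
  Z2: Z = jωL = j·2.469e+04·0.0212 = 0 + j523.5 Ω
  Z3: Z = jωL = j·2.469e+04·0.0991 = 0 + j2447 Ω
Step 3 — With open output, the series arm Z2 and the output shunt Z3 appear in series to ground: Z2 + Z3 = 0 + j2971 Ω.
Step 4 — Parallel with input shunt Z1: Z_in = Z1 || (Z2 + Z3) = 36.79 + j0.4558 Ω = 36.8∠0.7° Ω.

Z = 36.79 + j0.4558 Ω = 36.8∠0.7° Ω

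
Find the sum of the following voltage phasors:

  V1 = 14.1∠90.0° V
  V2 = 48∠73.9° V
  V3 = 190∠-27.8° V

Step 1 — Convert each phasor to rectangular form:
  V1 = 14.1·(cos(90.0°) + j·sin(90.0°)) = 0 + j14.1 V
  V2 = 48·(cos(73.9°) + j·sin(73.9°)) = 13.31 + j46.12 V
  V3 = 190·(cos(-27.8°) + j·sin(-27.8°)) = 168.1 - j88.61 V
Step 2 — Sum components: V_total = 181.4 - j28.4 V.
Step 3 — Convert to polar: |V_total| = 183.6 V, ∠V_total = -8.9°.

V_total = 183.6∠-8.9° V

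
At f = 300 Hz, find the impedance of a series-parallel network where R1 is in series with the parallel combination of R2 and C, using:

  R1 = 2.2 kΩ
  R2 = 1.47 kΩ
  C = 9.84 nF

Step 1 — Angular frequency: ω = 2π·f = 2π·300 = 1885 rad/s.
Step 2 — Component impedances:
  R1: Z = R = 2200 Ω
  R2: Z = R = 1470 Ω
  C: Z = 1/(jωC) = -j/(ω·C) = 0 - j5.391e+04 Ω
Step 3 — Parallel branch: R2 || C = 1/(1/R2 + 1/C) = 1469 - j40.05 Ω.
Step 4 — Series with R1: Z_total = R1 + (R2 || C) = 3669 - j40.05 Ω = 3669∠-0.6° Ω.

Z = 3669 - j40.05 Ω = 3669∠-0.6° Ω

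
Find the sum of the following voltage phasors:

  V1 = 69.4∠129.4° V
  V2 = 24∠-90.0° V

Step 1 — Convert each phasor to rectangular form:
  V1 = 69.4·(cos(129.4°) + j·sin(129.4°)) = -44.05 + j53.63 V
  V2 = 24·(cos(-90.0°) + j·sin(-90.0°)) = 0 - j24 V
Step 2 — Sum components: V_total = -44.05 + j29.63 V.
Step 3 — Convert to polar: |V_total| = 53.09 V, ∠V_total = 146.1°.

V_total = 53.09∠146.1° V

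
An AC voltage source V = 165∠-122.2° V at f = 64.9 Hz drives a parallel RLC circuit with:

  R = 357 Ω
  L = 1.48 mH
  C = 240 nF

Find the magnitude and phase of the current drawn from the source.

Step 1 — Angular frequency: ω = 2π·f = 2π·64.9 = 407.8 rad/s.
Step 2 — Component impedances:
  R: Z = R = 357 Ω
  L: Z = jωL = j·407.8·0.00148 = 0 + j0.6035 Ω
  C: Z = 1/(jωC) = -j/(ω·C) = 0 - j1.022e+04 Ω
Step 3 — Parallel combination: 1/Z_total = 1/R + 1/L + 1/C; Z_total = 0.00102 + j0.6035 Ω = 0.6035∠89.9° Ω.
Step 4 — Source phasor: V = 165∠-122.2° V = -87.92 - j139.6 V.
Step 5 — Ohm's law: I = V / Z_total = (-87.92 - j139.6) / (0.00102 + j0.6035) = -231.6 + j145.3 A.
Step 6 — Convert to polar: |I| = 273.4 A, ∠I = 147.9°.

I = 273.4∠147.9° A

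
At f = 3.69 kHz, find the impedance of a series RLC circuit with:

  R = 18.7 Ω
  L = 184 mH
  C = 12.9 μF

Step 1 — Angular frequency: ω = 2π·f = 2π·3690 = 2.318e+04 rad/s.
Step 2 — Component impedances:
  R: Z = R = 18.7 Ω
  L: Z = jωL = j·2.318e+04·0.184 = 0 + j4266 Ω
  C: Z = 1/(jωC) = -j/(ω·C) = 0 - j3.344 Ω
Step 3 — Series combination: Z_total = R + L + C = 18.7 + j4263 Ω = 4263∠89.7° Ω.

Z = 18.7 + j4263 Ω = 4263∠89.7° Ω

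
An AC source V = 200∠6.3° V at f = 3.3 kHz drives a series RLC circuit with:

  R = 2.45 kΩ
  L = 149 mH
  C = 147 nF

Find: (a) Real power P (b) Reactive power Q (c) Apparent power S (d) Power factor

Step 1 — Angular frequency: ω = 2π·f = 2π·3300 = 2.073e+04 rad/s.
Step 2 — Component impedances:
  R: Z = R = 2450 Ω
  L: Z = jωL = j·2.073e+04·0.149 = 0 + j3089 Ω
  C: Z = 1/(jωC) = -j/(ω·C) = 0 - j328.1 Ω
Step 3 — Series combination: Z_total = R + L + C = 2450 + j2761 Ω = 3692∠48.4° Ω.
Step 4 — Source phasor: V = 200∠6.3° V = 198.8 + j21.95 V.
Step 5 — Current: I = V / Z = 0.04019 - j0.03634 A = 0.05418∠-42.1° A.
Step 6 — Complex power: S = V·I* = 7.191 + j8.105 VA.
Step 7 — Real power: P = Re(S) = 7.191 W.
Step 8 — Reactive power: Q = Im(S) = 8.105 VAR.
Step 9 — Apparent power: |S| = 10.84 VA.
Step 10 — Power factor: PF = P/|S| = 0.6637 (lagging).

(a) P = 7.191 W  (b) Q = 8.105 VAR  (c) S = 10.84 VA  (d) PF = 0.6637 (lagging)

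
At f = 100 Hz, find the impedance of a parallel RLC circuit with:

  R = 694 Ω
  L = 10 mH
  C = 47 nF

Step 1 — Angular frequency: ω = 2π·f = 2π·100 = 628.3 rad/s.
Step 2 — Component impedances:
  R: Z = R = 694 Ω
  L: Z = jωL = j·628.3·0.01 = 0 + j6.283 Ω
  C: Z = 1/(jωC) = -j/(ω·C) = 0 - j3.386e+04 Ω
Step 3 — Parallel combination: 1/Z_total = 1/R + 1/L + 1/C; Z_total = 0.0569 + j6.284 Ω = 6.284∠89.5° Ω.

Z = 0.0569 + j6.284 Ω = 6.284∠89.5° Ω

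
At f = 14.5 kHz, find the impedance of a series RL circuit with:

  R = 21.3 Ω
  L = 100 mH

Step 1 — Angular frequency: ω = 2π·f = 2π·1.45e+04 = 9.111e+04 rad/s.
Step 2 — Component impedances:
  R: Z = R = 21.3 Ω
  L: Z = jωL = j·9.111e+04·0.1 = 0 + j9111 Ω
Step 3 — Series combination: Z_total = R + L = 21.3 + j9111 Ω = 9111∠89.9° Ω.

Z = 21.3 + j9111 Ω = 9111∠89.9° Ω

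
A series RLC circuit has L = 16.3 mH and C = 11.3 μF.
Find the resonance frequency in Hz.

Step 1 — Resonance condition Im(Z)=0 gives ω₀ = 1/√(LC).
Step 2 — ω₀ = 1/√(0.0163·1.13e-05) = 2330 rad/s.
Step 3 — f₀ = ω₀/(2π) = 370.8 Hz.

f₀ = 370.8 Hz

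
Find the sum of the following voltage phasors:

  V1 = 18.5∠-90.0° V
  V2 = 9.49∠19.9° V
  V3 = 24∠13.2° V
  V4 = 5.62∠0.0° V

Step 1 — Convert each phasor to rectangular form:
  V1 = 18.5·(cos(-90.0°) + j·sin(-90.0°)) = 0 - j18.5 V
  V2 = 9.49·(cos(19.9°) + j·sin(19.9°)) = 8.923 + j3.23 V
  V3 = 24·(cos(13.2°) + j·sin(13.2°)) = 23.37 + j5.48 V
  V4 = 5.62·(cos(0.0°) + j·sin(0.0°)) = 5.62 V
Step 2 — Sum components: V_total = 37.91 - j9.789 V.
Step 3 — Convert to polar: |V_total| = 39.15 V, ∠V_total = -14.5°.

V_total = 39.15∠-14.5° V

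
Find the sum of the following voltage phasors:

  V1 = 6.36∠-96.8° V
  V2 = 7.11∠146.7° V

Step 1 — Convert each phasor to rectangular form:
  V1 = 6.36·(cos(-96.8°) + j·sin(-96.8°)) = -0.753 - j6.315 V
  V2 = 7.11·(cos(146.7°) + j·sin(146.7°)) = -5.943 + j3.904 V
Step 2 — Sum components: V_total = -6.696 - j2.412 V.
Step 3 — Convert to polar: |V_total| = 7.117 V, ∠V_total = -160.2°.

V_total = 7.117∠-160.2° V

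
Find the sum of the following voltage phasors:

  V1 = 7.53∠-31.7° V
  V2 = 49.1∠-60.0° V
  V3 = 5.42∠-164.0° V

Step 1 — Convert each phasor to rectangular form:
  V1 = 7.53·(cos(-31.7°) + j·sin(-31.7°)) = 6.407 - j3.957 V
  V2 = 49.1·(cos(-60.0°) + j·sin(-60.0°)) = 24.55 - j42.52 V
  V3 = 5.42·(cos(-164.0°) + j·sin(-164.0°)) = -5.21 - j1.494 V
Step 2 — Sum components: V_total = 25.75 - j47.97 V.
Step 3 — Convert to polar: |V_total| = 54.44 V, ∠V_total = -61.8°.

V_total = 54.44∠-61.8° V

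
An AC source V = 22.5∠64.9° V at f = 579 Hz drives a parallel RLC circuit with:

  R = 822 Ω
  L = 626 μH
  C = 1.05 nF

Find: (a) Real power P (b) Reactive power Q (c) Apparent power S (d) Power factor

Step 1 — Angular frequency: ω = 2π·f = 2π·579 = 3638 rad/s.
Step 2 — Component impedances:
  R: Z = R = 822 Ω
  L: Z = jωL = j·3638·0.000626 = 0 + j2.277 Ω
  C: Z = 1/(jωC) = -j/(ω·C) = 0 - j2.618e+05 Ω
Step 3 — Parallel combination: 1/Z_total = 1/R + 1/L + 1/C; Z_total = 0.00631 + j2.277 Ω = 2.277∠89.8° Ω.
Step 4 — Source phasor: V = 22.5∠64.9° V = 9.544 + j20.38 V.
Step 5 — Current: I = V / Z = 8.958 - j4.166 A = 9.88∠-24.9° A.
Step 6 — Complex power: S = V·I* = 0.6159 + j222.3 VA.
Step 7 — Real power: P = Re(S) = 0.6159 W.
Step 8 — Reactive power: Q = Im(S) = 222.3 VAR.
Step 9 — Apparent power: |S| = 222.3 VA.
Step 10 — Power factor: PF = P/|S| = 0.002771 (lagging).

(a) P = 0.6159 W  (b) Q = 222.3 VAR  (c) S = 222.3 VA  (d) PF = 0.002771 (lagging)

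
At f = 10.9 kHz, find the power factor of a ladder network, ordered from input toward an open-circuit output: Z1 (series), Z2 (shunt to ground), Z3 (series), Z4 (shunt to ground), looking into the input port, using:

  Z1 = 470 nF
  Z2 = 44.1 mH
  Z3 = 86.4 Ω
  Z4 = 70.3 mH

Step 1 — Angular frequency: ω = 2π·f = 2π·1.09e+04 = 6.849e+04 rad/s.
Step 2 — Component impedances:
  Z1: Z = 1/(jωC) = -j/(ω·C) = 0 - j31.07 Ω
  Z2: Z = jωL = j·6.849e+04·0.0441 = 0 + j3020 Ω
  Z3: Z = R = 86.4 Ω
  Z4: Z = jωL = j·6.849e+04·0.0703 = 0 + j4815 Ω
Step 3 — Ladder network (open output): work backward from the far end, alternating series and parallel combinations. Z_in = 12.84 + j1825 Ω = 1825∠89.6° Ω.
Step 4 — Power factor: PF = cos(φ) = Re(Z)/|Z| = 12.838/1825.1 = 0.007034.
Step 5 — Type: Im(Z) = 1825 ⇒ lagging (phase φ = 89.6°).

PF = 0.007034 (lagging, φ = 89.6°)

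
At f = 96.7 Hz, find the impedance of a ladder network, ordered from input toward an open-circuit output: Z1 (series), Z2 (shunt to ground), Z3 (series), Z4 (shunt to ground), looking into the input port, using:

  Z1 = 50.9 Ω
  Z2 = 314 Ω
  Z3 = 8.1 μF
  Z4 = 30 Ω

Step 1 — Angular frequency: ω = 2π·f = 2π·96.7 = 607.6 rad/s.
Step 2 — Component impedances:
  Z1: Z = R = 50.9 Ω
  Z2: Z = R = 314 Ω
  Z3: Z = 1/(jωC) = -j/(ω·C) = 0 - j203.2 Ω
  Z4: Z = R = 30 Ω
Step 3 — Ladder network (open output): work backward from the far end, alternating series and parallel combinations. Z_in = 152.4 - j125.5 Ω = 197.4∠-39.5° Ω.

Z = 152.4 - j125.5 Ω = 197.4∠-39.5° Ω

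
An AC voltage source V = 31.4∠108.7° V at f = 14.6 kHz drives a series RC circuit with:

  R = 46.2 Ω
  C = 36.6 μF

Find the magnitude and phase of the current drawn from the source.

Step 1 — Angular frequency: ω = 2π·f = 2π·1.46e+04 = 9.173e+04 rad/s.
Step 2 — Component impedances:
  R: Z = R = 46.2 Ω
  C: Z = 1/(jωC) = -j/(ω·C) = 0 - j0.2978 Ω
Step 3 — Series combination: Z_total = R + C = 46.2 - j0.2978 Ω = 46.2∠-0.4° Ω.
Step 4 — Source phasor: V = 31.4∠108.7° V = -10.07 + j29.74 V.
Step 5 — Ohm's law: I = V / Z_total = (-10.07 + j29.74) / (46.2 - j0.2978) = -0.222 + j0.6423 A.
Step 6 — Convert to polar: |I| = 0.6796 A, ∠I = 109.1°.

I = 0.6796∠109.1° A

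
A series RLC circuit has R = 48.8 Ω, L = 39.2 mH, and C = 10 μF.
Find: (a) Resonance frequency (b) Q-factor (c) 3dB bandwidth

Step 1 — Resonance condition Im(Z)=0 gives ω₀ = 1/√(LC).
Step 2 — ω₀ = 1/√(0.0392·1e-05) = 1597 rad/s.
Step 3 — f₀ = ω₀/(2π) = 254.2 Hz.
Step 4 — Series Q: Q = ω₀L/R = 1597·0.0392/48.8 = 1.283.
Step 5 — 3dB bandwidth: Δω = ω₀/Q = 1245 rad/s; BW = Δω/(2π) = 198.1 Hz.

(a) f₀ = 254.2 Hz  (b) Q = 1.283  (c) BW = 198.1 Hz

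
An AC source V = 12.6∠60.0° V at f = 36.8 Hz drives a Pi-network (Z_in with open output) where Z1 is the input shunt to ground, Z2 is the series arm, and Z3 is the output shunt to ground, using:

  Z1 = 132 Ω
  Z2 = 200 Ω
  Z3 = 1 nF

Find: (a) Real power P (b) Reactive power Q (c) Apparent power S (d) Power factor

Step 1 — Angular frequency: ω = 2π·f = 2π·36.8 = 231.2 rad/s.
Step 2 — Component impedances:
  Z1: Z = R = 132 Ω
  Z2: Z = R = 200 Ω
  Z3: Z = 1/(jωC) = -j/(ω·C) = 0 - j4.325e+06 Ω
Step 3 — With open output, the series arm Z2 and the output shunt Z3 appear in series to ground: Z2 + Z3 = 200 - j4.325e+06 Ω.
Step 4 — Parallel with input shunt Z1: Z_in = Z1 || (Z2 + Z3) = 132 - j0.004029 Ω = 132∠-0.0° Ω.
Step 5 — Source phasor: V = 12.6∠60.0° V = 6.3 + j10.91 V.
Step 6 — Current: I = V / Z = 0.04772 + j0.08267 A = 0.09545∠60.0° A.
Step 7 — Complex power: S = V·I* = 1.203 - j3.671e-05 VA.
Step 8 — Real power: P = Re(S) = 1.203 W.
Step 9 — Reactive power: Q = Im(S) = -3.671e-05 VAR.
Step 10 — Apparent power: |S| = 1.203 VA.
Step 11 — Power factor: PF = P/|S| = 1 (leading).

(a) P = 1.203 W  (b) Q = -3.671e-05 VAR  (c) S = 1.203 VA  (d) PF = 1 (leading)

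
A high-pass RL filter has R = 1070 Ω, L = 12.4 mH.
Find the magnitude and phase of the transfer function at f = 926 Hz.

Step 1 — Angular frequency: ω = 2π·926 = 5818 rad/s.
Step 2 — Transfer function: H(jω) = jωL/(R + jωL).
Step 3 — Numerator jωL = j·72.15; denominator R + jωL = 1070 + j72.15.
Step 4 — H = 0.004526 + j0.06712.
Step 5 — Magnitude: |H| = 0.06727 (-23.4 dB); phase: φ = 86.1°.

|H| = 0.06727 (-23.4 dB), φ = 86.1°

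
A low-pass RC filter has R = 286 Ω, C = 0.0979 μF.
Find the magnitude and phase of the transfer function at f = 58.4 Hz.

Step 1 — Angular frequency: ω = 2π·58.4 = 366.9 rad/s.
Step 2 — Transfer function: H(jω) = 1/(1 + jωRC).
Step 3 — Denominator: 1 + jωRC = 1 + j·366.9·286·9.79e-08 = 1 + j0.01027.
Step 4 — H = 0.9999 - j0.01027.
Step 5 — Magnitude: |H| = 0.9999 (-0.0 dB); phase: φ = -0.6°.

|H| = 0.9999 (-0.0 dB), φ = -0.6°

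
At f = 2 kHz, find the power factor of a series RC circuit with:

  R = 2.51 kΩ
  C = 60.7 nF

Step 1 — Angular frequency: ω = 2π·f = 2π·2000 = 1.257e+04 rad/s.
Step 2 — Component impedances:
  R: Z = R = 2510 Ω
  C: Z = 1/(jωC) = -j/(ω·C) = 0 - j1311 Ω
Step 3 — Series combination: Z_total = R + C = 2510 - j1311 Ω = 2832∠-27.6° Ω.
Step 4 — Power factor: PF = cos(φ) = Re(Z)/|Z| = 2510/2831.8 = 0.8864.
Step 5 — Type: Im(Z) = -1311 ⇒ leading (phase φ = -27.6°).

PF = 0.8864 (leading, φ = -27.6°)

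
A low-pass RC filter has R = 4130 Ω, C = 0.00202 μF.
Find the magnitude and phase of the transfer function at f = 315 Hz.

Step 1 — Angular frequency: ω = 2π·315 = 1979 rad/s.
Step 2 — Transfer function: H(jω) = 1/(1 + jωRC).
Step 3 — Denominator: 1 + jωRC = 1 + j·1979·4130·2.02e-09 = 1 + j0.01651.
Step 4 — H = 0.9997 - j0.01651.
Step 5 — Magnitude: |H| = 0.9999 (-0.0 dB); phase: φ = -0.9°.

|H| = 0.9999 (-0.0 dB), φ = -0.9°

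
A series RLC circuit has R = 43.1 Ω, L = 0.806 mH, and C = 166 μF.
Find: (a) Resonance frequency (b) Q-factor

Step 1 — Resonance condition Im(Z)=0 gives ω₀ = 1/√(LC).
Step 2 — ω₀ = 1/√(0.000806·0.000166) = 2734 rad/s.
Step 3 — f₀ = ω₀/(2π) = 435.1 Hz.
Step 4 — Series Q: Q = ω₀L/R = 2734·0.000806/43.1 = 0.05113.

(a) f₀ = 435.1 Hz  (b) Q = 0.05113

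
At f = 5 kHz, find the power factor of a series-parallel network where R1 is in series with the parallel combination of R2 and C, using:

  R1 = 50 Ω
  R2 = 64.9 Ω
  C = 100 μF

Step 1 — Angular frequency: ω = 2π·f = 2π·5000 = 3.142e+04 rad/s.
Step 2 — Component impedances:
  R1: Z = R = 50 Ω
  R2: Z = R = 64.9 Ω
  C: Z = 1/(jωC) = -j/(ω·C) = 0 - j0.3183 Ω
Step 3 — Parallel branch: R2 || C = 1/(1/R2 + 1/C) = 0.001561 - j0.3183 Ω.
Step 4 — Series with R1: Z_total = R1 + (R2 || C) = 50 - j0.3183 Ω = 50∠-0.4° Ω.
Step 5 — Power factor: PF = cos(φ) = Re(Z)/|Z| = 50/50 = 1.
Step 6 — Type: Im(Z) = -0.3183 ⇒ leading (phase φ = -0.4°).

PF = 1 (leading, φ = -0.4°)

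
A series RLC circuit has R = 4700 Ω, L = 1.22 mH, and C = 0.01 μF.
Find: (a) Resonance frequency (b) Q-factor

Step 1 — Resonance condition Im(Z)=0 gives ω₀ = 1/√(LC).
Step 2 — ω₀ = 1/√(0.00122·1e-08) = 2.863e+05 rad/s.
Step 3 — f₀ = ω₀/(2π) = 4.557e+04 Hz.
Step 4 — Series Q: Q = ω₀L/R = 2.863e+05·0.00122/4700 = 0.07432.

(a) f₀ = 4.557e+04 Hz  (b) Q = 0.07432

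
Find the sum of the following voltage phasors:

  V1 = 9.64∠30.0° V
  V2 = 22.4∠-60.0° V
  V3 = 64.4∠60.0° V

Step 1 — Convert each phasor to rectangular form:
  V1 = 9.64·(cos(30.0°) + j·sin(30.0°)) = 8.348 + j4.82 V
  V2 = 22.4·(cos(-60.0°) + j·sin(-60.0°)) = 11.2 - j19.4 V
  V3 = 64.4·(cos(60.0°) + j·sin(60.0°)) = 32.2 + j55.77 V
Step 2 — Sum components: V_total = 51.75 + j41.19 V.
Step 3 — Convert to polar: |V_total| = 66.14 V, ∠V_total = 38.5°.

V_total = 66.14∠38.5° V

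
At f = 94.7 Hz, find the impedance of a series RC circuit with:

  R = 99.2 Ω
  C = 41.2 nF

Step 1 — Angular frequency: ω = 2π·f = 2π·94.7 = 595 rad/s.
Step 2 — Component impedances:
  R: Z = R = 99.2 Ω
  C: Z = 1/(jωC) = -j/(ω·C) = 0 - j4.079e+04 Ω
Step 3 — Series combination: Z_total = R + C = 99.2 - j4.079e+04 Ω = 4.079e+04∠-89.9° Ω.

Z = 99.2 - j4.079e+04 Ω = 4.079e+04∠-89.9° Ω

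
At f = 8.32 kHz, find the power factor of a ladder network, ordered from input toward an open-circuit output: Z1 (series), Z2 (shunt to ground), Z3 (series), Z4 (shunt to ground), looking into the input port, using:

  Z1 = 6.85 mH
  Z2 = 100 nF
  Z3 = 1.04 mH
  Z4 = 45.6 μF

Step 1 — Angular frequency: ω = 2π·f = 2π·8320 = 5.228e+04 rad/s.
Step 2 — Component impedances:
  Z1: Z = jωL = j·5.228e+04·0.00685 = 0 + j358.1 Ω
  Z2: Z = 1/(jωC) = -j/(ω·C) = 0 - j191.3 Ω
  Z3: Z = jωL = j·5.228e+04·0.00104 = 0 + j54.37 Ω
  Z4: Z = 1/(jωC) = -j/(ω·C) = 0 - j0.4195 Ω
Step 3 — Ladder network (open output): work backward from the far end, alternating series and parallel combinations. Z_in = 0 + j433.2 Ω = 433.2∠90.0° Ω.
Step 4 — Power factor: PF = cos(φ) = Re(Z)/|Z| = 0/433.2 = 0.
Step 5 — Type: Im(Z) = 433.2 ⇒ lagging (phase φ = 90.0°).

PF = 0 (lagging, φ = 90.0°)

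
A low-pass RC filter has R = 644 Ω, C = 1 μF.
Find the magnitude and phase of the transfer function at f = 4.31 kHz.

Step 1 — Angular frequency: ω = 2π·4310 = 2.708e+04 rad/s.
Step 2 — Transfer function: H(jω) = 1/(1 + jωRC).
Step 3 — Denominator: 1 + jωRC = 1 + j·2.708e+04·644·1e-06 = 1 + j17.44.
Step 4 — H = 0.003277 - j0.05715.
Step 5 — Magnitude: |H| = 0.05725 (-24.8 dB); phase: φ = -86.7°.

|H| = 0.05725 (-24.8 dB), φ = -86.7°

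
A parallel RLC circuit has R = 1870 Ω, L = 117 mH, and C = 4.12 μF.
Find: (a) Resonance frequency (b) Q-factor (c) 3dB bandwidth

Step 1 — Resonance: ω₀ = 1/√(LC) = 1/√(0.117·4.12e-06) = 1440 rad/s.
Step 2 — f₀ = ω₀/(2π) = 229.2 Hz.
Step 3 — Parallel Q: Q = R/(ω₀L) = 1870/(1440·0.117) = 11.1.
Step 4 — Bandwidth: Δω = ω₀/Q = 129.8 rad/s; BW = Δω/(2π) = 20.66 Hz.

(a) f₀ = 229.2 Hz  (b) Q = 11.1  (c) BW = 20.66 Hz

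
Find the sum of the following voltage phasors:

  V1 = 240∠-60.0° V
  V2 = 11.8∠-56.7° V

Step 1 — Convert each phasor to rectangular form:
  V1 = 240·(cos(-60.0°) + j·sin(-60.0°)) = 120 - j207.8 V
  V2 = 11.8·(cos(-56.7°) + j·sin(-56.7°)) = 6.478 - j9.863 V
Step 2 — Sum components: V_total = 126.5 - j217.7 V.
Step 3 — Convert to polar: |V_total| = 251.8 V, ∠V_total = -59.8°.

V_total = 251.8∠-59.8° V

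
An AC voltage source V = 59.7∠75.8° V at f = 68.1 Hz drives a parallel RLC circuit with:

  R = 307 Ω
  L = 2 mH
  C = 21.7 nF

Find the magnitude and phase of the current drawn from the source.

Step 1 — Angular frequency: ω = 2π·f = 2π·68.1 = 427.9 rad/s.
Step 2 — Component impedances:
  R: Z = R = 307 Ω
  L: Z = jωL = j·427.9·0.002 = 0 + j0.8558 Ω
  C: Z = 1/(jωC) = -j/(ω·C) = 0 - j1.077e+05 Ω
Step 3 — Parallel combination: 1/Z_total = 1/R + 1/L + 1/C; Z_total = 0.002385 + j0.8558 Ω = 0.8558∠89.8° Ω.
Step 4 — Source phasor: V = 59.7∠75.8° V = 14.64 + j57.88 V.
Step 5 — Ohm's law: I = V / Z_total = (14.64 + j57.88) / (0.002385 + j0.8558) = 67.68 - j16.92 A.
Step 6 — Convert to polar: |I| = 69.76 A, ∠I = -14.0°.

I = 69.76∠-14.0° A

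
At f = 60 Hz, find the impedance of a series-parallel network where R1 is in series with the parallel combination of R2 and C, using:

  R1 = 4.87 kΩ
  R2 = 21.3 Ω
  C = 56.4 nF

Step 1 — Angular frequency: ω = 2π·f = 2π·60 = 377 rad/s.
Step 2 — Component impedances:
  R1: Z = R = 4870 Ω
  R2: Z = R = 21.3 Ω
  C: Z = 1/(jωC) = -j/(ω·C) = 0 - j4.703e+04 Ω
Step 3 — Parallel branch: R2 || C = 1/(1/R2 + 1/C) = 21.3 - j0.009646 Ω.
Step 4 — Series with R1: Z_total = R1 + (R2 || C) = 4891 - j0.009646 Ω = 4891∠-0.0° Ω.

Z = 4891 - j0.009646 Ω = 4891∠-0.0° Ω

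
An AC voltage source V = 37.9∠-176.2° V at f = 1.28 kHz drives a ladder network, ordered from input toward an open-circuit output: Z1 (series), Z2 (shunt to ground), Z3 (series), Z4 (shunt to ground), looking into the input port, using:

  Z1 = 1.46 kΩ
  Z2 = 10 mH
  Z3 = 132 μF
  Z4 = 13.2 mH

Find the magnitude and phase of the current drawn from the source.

Step 1 — Angular frequency: ω = 2π·f = 2π·1280 = 8042 rad/s.
Step 2 — Component impedances:
  Z1: Z = R = 1460 Ω
  Z2: Z = jωL = j·8042·0.01 = 0 + j80.42 Ω
  Z3: Z = 1/(jωC) = -j/(ω·C) = 0 - j0.942 Ω
  Z4: Z = jωL = j·8042·0.0132 = 0 + j106.2 Ω
Step 3 — Ladder network (open output): work backward from the far end, alternating series and parallel combinations. Z_in = 1460 + j45.58 Ω = 1461∠1.8° Ω.
Step 4 — Source phasor: V = 37.9∠-176.2° V = -37.82 - j2.512 V.
Step 5 — Ohm's law: I = V / Z_total = (-37.82 - j2.512) / (1460 + j45.58) = -0.02593 - j0.0009108 A.
Step 6 — Convert to polar: |I| = 0.02595 A, ∠I = -178.0°.

I = 0.02595∠-178.0° A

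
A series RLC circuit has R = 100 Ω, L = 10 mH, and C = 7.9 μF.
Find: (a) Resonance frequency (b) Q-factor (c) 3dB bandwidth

Step 1 — Resonance: ω₀ = 1/√(LC) = 1/√(0.01·7.9e-06) = 3558 rad/s.
Step 2 — f₀ = ω₀/(2π) = 566.2 Hz.
Step 3 — Series Q: Q = ω₀L/R = 3558·0.01/100 = 0.3558.
Step 4 — Bandwidth: Δω = ω₀/Q = 1e+04 rad/s; BW = Δω/(2π) = 1592 Hz.

(a) f₀ = 566.2 Hz  (b) Q = 0.3558  (c) BW = 1592 Hz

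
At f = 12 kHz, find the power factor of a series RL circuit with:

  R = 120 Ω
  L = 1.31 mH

Step 1 — Angular frequency: ω = 2π·f = 2π·1.2e+04 = 7.54e+04 rad/s.
Step 2 — Component impedances:
  R: Z = R = 120 Ω
  L: Z = jωL = j·7.54e+04·0.00131 = 0 + j98.77 Ω
Step 3 — Series combination: Z_total = R + L = 120 + j98.77 Ω = 155.4∠39.5° Ω.
Step 4 — Power factor: PF = cos(φ) = Re(Z)/|Z| = 120/155.42 = 0.7721.
Step 5 — Type: Im(Z) = 98.77 ⇒ lagging (phase φ = 39.5°).

PF = 0.7721 (lagging, φ = 39.5°)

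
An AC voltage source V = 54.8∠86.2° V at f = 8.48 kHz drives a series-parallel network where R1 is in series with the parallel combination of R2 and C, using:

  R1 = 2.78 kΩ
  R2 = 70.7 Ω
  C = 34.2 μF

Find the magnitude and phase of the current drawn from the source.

Step 1 — Angular frequency: ω = 2π·f = 2π·8480 = 5.328e+04 rad/s.
Step 2 — Component impedances:
  R1: Z = R = 2780 Ω
  R2: Z = R = 70.7 Ω
  C: Z = 1/(jωC) = -j/(ω·C) = 0 - j0.5488 Ω
Step 3 — Parallel branch: R2 || C = 1/(1/R2 + 1/C) = 0.004259 - j0.5487 Ω.
Step 4 — Series with R1: Z_total = R1 + (R2 || C) = 2780 - j0.5487 Ω = 2780∠-0.0° Ω.
Step 5 — Source phasor: V = 54.8∠86.2° V = 3.632 + j54.68 V.
Step 6 — Ohm's law: I = V / Z_total = (3.632 + j54.68) / (2780 - j0.5487) = 0.001303 + j0.01967 A.
Step 7 — Convert to polar: |I| = 0.01971 A, ∠I = 86.2°.

I = 0.01971∠86.2° A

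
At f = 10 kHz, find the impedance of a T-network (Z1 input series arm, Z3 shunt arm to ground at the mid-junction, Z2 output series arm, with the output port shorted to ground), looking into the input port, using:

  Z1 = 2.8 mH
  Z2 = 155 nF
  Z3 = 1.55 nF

Step 1 — Angular frequency: ω = 2π·f = 2π·1e+04 = 6.283e+04 rad/s.
Step 2 — Component impedances:
  Z1: Z = jωL = j·6.283e+04·0.0028 = 0 + j175.9 Ω
  Z2: Z = 1/(jωC) = -j/(ω·C) = 0 - j102.7 Ω
  Z3: Z = 1/(jωC) = -j/(ω·C) = 0 - j1.027e+04 Ω
Step 3 — With the output port shorted to ground, the output series arm Z2 runs from the junction to ground; the shunt arm Z3 also runs from the junction to ground. They appear in parallel: Z3 || Z2 = 0 - j101.7 Ω.
Step 4 — Series with input arm Z1: Z_in = Z1 + (Z3 || Z2) = 0 + j74.27 Ω = 74.27∠90.0° Ω.

Z = 0 + j74.27 Ω = 74.27∠90.0° Ω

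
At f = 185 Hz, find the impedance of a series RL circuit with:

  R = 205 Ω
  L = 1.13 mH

Step 1 — Angular frequency: ω = 2π·f = 2π·185 = 1162 rad/s.
Step 2 — Component impedances:
  R: Z = R = 205 Ω
  L: Z = jωL = j·1162·0.00113 = 0 + j1.313 Ω
Step 3 — Series combination: Z_total = R + L = 205 + j1.313 Ω = 205∠0.4° Ω.

Z = 205 + j1.313 Ω = 205∠0.4° Ω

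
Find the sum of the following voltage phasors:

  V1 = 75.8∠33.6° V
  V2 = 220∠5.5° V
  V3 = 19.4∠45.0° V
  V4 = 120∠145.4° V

Step 1 — Convert each phasor to rectangular form:
  V1 = 75.8·(cos(33.6°) + j·sin(33.6°)) = 63.14 + j41.95 V
  V2 = 220·(cos(5.5°) + j·sin(5.5°)) = 219 + j21.09 V
  V3 = 19.4·(cos(45.0°) + j·sin(45.0°)) = 13.72 + j13.72 V
  V4 = 120·(cos(145.4°) + j·sin(145.4°)) = -98.78 + j68.14 V
Step 2 — Sum components: V_total = 197.1 + j144.9 V.
Step 3 — Convert to polar: |V_total| = 244.6 V, ∠V_total = 36.3°.

V_total = 244.6∠36.3° V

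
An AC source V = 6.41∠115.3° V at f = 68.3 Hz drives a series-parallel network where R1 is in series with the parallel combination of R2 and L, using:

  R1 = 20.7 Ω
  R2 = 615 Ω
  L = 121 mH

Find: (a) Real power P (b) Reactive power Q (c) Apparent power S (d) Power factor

Step 1 — Angular frequency: ω = 2π·f = 2π·68.3 = 429.1 rad/s.
Step 2 — Component impedances:
  R1: Z = R = 20.7 Ω
  R2: Z = R = 615 Ω
  L: Z = jωL = j·429.1·0.121 = 0 + j51.93 Ω
Step 3 — Parallel branch: R2 || L = 1/(1/R2 + 1/L) = 4.353 + j51.56 Ω.
Step 4 — Series with R1: Z_total = R1 + (R2 || L) = 25.05 + j51.56 Ω = 57.32∠64.1° Ω.
Step 5 — Source phasor: V = 6.41∠115.3° V = -2.739 + j5.795 V.
Step 6 — Current: I = V / Z = 0.07004 + j0.08717 A = 0.1118∠51.2° A.
Step 7 — Complex power: S = V·I* = 0.3133 + j0.6447 VA.
Step 8 — Real power: P = Re(S) = 0.3133 W.
Step 9 — Reactive power: Q = Im(S) = 0.6447 VAR.
Step 10 — Apparent power: |S| = 0.7168 VA.
Step 11 — Power factor: PF = P/|S| = 0.4371 (lagging).

(a) P = 0.3133 W  (b) Q = 0.6447 VAR  (c) S = 0.7168 VA  (d) PF = 0.4371 (lagging)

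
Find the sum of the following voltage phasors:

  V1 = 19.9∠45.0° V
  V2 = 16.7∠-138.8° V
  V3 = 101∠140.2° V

Step 1 — Convert each phasor to rectangular form:
  V1 = 19.9·(cos(45.0°) + j·sin(45.0°)) = 14.07 + j14.07 V
  V2 = 16.7·(cos(-138.8°) + j·sin(-138.8°)) = -12.57 - j11 V
  V3 = 101·(cos(140.2°) + j·sin(140.2°)) = -77.6 + j64.65 V
Step 2 — Sum components: V_total = -76.09 + j67.72 V.
Step 3 — Convert to polar: |V_total| = 101.9 V, ∠V_total = 138.3°.

V_total = 101.9∠138.3° V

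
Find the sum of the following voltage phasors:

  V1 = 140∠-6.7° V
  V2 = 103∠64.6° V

Step 1 — Convert each phasor to rectangular form:
  V1 = 140·(cos(-6.7°) + j·sin(-6.7°)) = 139 - j16.33 V
  V2 = 103·(cos(64.6°) + j·sin(64.6°)) = 44.18 + j93.04 V
Step 2 — Sum components: V_total = 183.2 + j76.71 V.
Step 3 — Convert to polar: |V_total| = 198.6 V, ∠V_total = 22.7°.

V_total = 198.6∠22.7° V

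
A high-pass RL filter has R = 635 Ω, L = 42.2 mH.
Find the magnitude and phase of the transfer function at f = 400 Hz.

Step 1 — Angular frequency: ω = 2π·400 = 2513 rad/s.
Step 2 — Transfer function: H(jω) = jωL/(R + jωL).
Step 3 — Numerator jωL = j·106.1; denominator R + jωL = 635 + j106.1.
Step 4 — H = 0.02714 + j0.1625.
Step 5 — Magnitude: |H| = 0.1647 (-15.7 dB); phase: φ = 80.5°.

|H| = 0.1647 (-15.7 dB), φ = 80.5°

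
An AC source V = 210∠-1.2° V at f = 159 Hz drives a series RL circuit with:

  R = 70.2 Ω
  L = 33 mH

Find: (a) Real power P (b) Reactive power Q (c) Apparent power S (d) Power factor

Step 1 — Angular frequency: ω = 2π·f = 2π·159 = 999 rad/s.
Step 2 — Component impedances:
  R: Z = R = 70.2 Ω
  L: Z = jωL = j·999·0.033 = 0 + j32.97 Ω
Step 3 — Series combination: Z_total = R + L = 70.2 + j32.97 Ω = 77.56∠25.2° Ω.
Step 4 — Source phasor: V = 210∠-1.2° V = 210 - j4.398 V.
Step 5 — Current: I = V / Z = 2.426 - j1.202 A = 2.708∠-26.4° A.
Step 6 — Complex power: S = V·I* = 514.7 + j241.7 VA.
Step 7 — Real power: P = Re(S) = 514.7 W.
Step 8 — Reactive power: Q = Im(S) = 241.7 VAR.
Step 9 — Apparent power: |S| = 568.6 VA.
Step 10 — Power factor: PF = P/|S| = 0.9052 (lagging).

(a) P = 514.7 W  (b) Q = 241.7 VAR  (c) S = 568.6 VA  (d) PF = 0.9052 (lagging)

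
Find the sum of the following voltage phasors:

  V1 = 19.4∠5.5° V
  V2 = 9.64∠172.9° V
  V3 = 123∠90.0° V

Step 1 — Convert each phasor to rectangular form:
  V1 = 19.4·(cos(5.5°) + j·sin(5.5°)) = 19.31 + j1.859 V
  V2 = 9.64·(cos(172.9°) + j·sin(172.9°)) = -9.566 + j1.192 V
  V3 = 123·(cos(90.0°) + j·sin(90.0°)) = 0 + j123 V
Step 2 — Sum components: V_total = 9.745 + j126.1 V.
Step 3 — Convert to polar: |V_total| = 126.4 V, ∠V_total = 85.6°.

V_total = 126.4∠85.6° V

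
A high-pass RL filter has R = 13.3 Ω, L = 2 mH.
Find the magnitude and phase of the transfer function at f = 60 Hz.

Step 1 — Angular frequency: ω = 2π·60 = 377 rad/s.
Step 2 — Transfer function: H(jω) = jωL/(R + jωL).
Step 3 — Numerator jωL = j·0.754; denominator R + jωL = 13.3 + j0.754.
Step 4 — H = 0.003204 + j0.05651.
Step 5 — Magnitude: |H| = 0.0566 (-24.9 dB); phase: φ = 86.8°.

|H| = 0.0566 (-24.9 dB), φ = 86.8°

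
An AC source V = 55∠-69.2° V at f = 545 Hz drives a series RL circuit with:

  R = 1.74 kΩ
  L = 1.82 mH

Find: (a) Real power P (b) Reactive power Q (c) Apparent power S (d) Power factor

Step 1 — Angular frequency: ω = 2π·f = 2π·545 = 3424 rad/s.
Step 2 — Component impedances:
  R: Z = R = 1740 Ω
  L: Z = jωL = j·3424·0.00182 = 0 + j6.232 Ω
Step 3 — Series combination: Z_total = R + L = 1740 + j6.232 Ω = 1740∠0.2° Ω.
Step 4 — Source phasor: V = 55∠-69.2° V = 19.53 - j51.42 V.
Step 5 — Current: I = V / Z = 0.01112 - j0.02959 A = 0.03161∠-69.4° A.
Step 6 — Complex power: S = V·I* = 1.738 + j0.006227 VA.
Step 7 — Real power: P = Re(S) = 1.738 W.
Step 8 — Reactive power: Q = Im(S) = 0.006227 VAR.
Step 9 — Apparent power: |S| = 1.738 VA.
Step 10 — Power factor: PF = P/|S| = 1 (lagging).

(a) P = 1.738 W  (b) Q = 0.006227 VAR  (c) S = 1.738 VA  (d) PF = 1 (lagging)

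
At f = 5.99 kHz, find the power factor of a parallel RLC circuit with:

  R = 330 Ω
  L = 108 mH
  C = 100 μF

Step 1 — Angular frequency: ω = 2π·f = 2π·5990 = 3.764e+04 rad/s.
Step 2 — Component impedances:
  R: Z = R = 330 Ω
  L: Z = jωL = j·3.764e+04·0.108 = 0 + j4065 Ω
  C: Z = 1/(jωC) = -j/(ω·C) = 0 - j0.2657 Ω
Step 3 — Parallel combination: 1/Z_total = 1/R + 1/L + 1/C; Z_total = 0.000214 - j0.2657 Ω = 0.2657∠-90.0° Ω.
Step 4 — Power factor: PF = cos(φ) = Re(Z)/|Z| = 0.00021396/0.26572 = 0.0008052.
Step 5 — Type: Im(Z) = -0.2657 ⇒ leading (phase φ = -90.0°).

PF = 0.0008052 (leading, φ = -90.0°)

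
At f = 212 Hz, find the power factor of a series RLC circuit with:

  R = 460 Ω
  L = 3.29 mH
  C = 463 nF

Step 1 — Angular frequency: ω = 2π·f = 2π·212 = 1332 rad/s.
Step 2 — Component impedances:
  R: Z = R = 460 Ω
  L: Z = jωL = j·1332·0.00329 = 0 + j4.382 Ω
  C: Z = 1/(jωC) = -j/(ω·C) = 0 - j1621 Ω
Step 3 — Series combination: Z_total = R + L + C = 460 - j1617 Ω = 1681∠-74.1° Ω.
Step 4 — Power factor: PF = cos(φ) = Re(Z)/|Z| = 460/1681 = 0.2736.
Step 5 — Type: Im(Z) = -1617 ⇒ leading (phase φ = -74.1°).

PF = 0.2736 (leading, φ = -74.1°)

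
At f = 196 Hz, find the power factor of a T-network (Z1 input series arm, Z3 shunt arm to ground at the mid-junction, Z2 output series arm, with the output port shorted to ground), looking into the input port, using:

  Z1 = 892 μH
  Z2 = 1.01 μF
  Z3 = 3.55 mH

Step 1 — Angular frequency: ω = 2π·f = 2π·196 = 1232 rad/s.
Step 2 — Component impedances:
  Z1: Z = jωL = j·1232·0.000892 = 0 + j1.099 Ω
  Z2: Z = 1/(jωC) = -j/(ω·C) = 0 - j804 Ω
  Z3: Z = jωL = j·1232·0.00355 = 0 + j4.372 Ω
Step 3 — With the output port shorted to ground, the output series arm Z2 runs from the junction to ground; the shunt arm Z3 also runs from the junction to ground. They appear in parallel: Z3 || Z2 = 0 + j4.396 Ω.
Step 4 — Series with input arm Z1: Z_in = Z1 + (Z3 || Z2) = 0 + j5.494 Ω = 5.494∠90.0° Ω.
Step 5 — Power factor: PF = cos(φ) = Re(Z)/|Z| = 0/5.494 = 0.
Step 6 — Type: Im(Z) = 5.494 ⇒ lagging (phase φ = 90.0°).

PF = 0 (lagging, φ = 90.0°)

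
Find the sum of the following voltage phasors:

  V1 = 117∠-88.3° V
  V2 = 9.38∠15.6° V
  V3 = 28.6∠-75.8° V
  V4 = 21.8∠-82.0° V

Step 1 — Convert each phasor to rectangular form:
  V1 = 117·(cos(-88.3°) + j·sin(-88.3°)) = 3.471 - j116.9 V
  V2 = 9.38·(cos(15.6°) + j·sin(15.6°)) = 9.034 + j2.522 V
  V3 = 28.6·(cos(-75.8°) + j·sin(-75.8°)) = 7.016 - j27.73 V
  V4 = 21.8·(cos(-82.0°) + j·sin(-82.0°)) = 3.034 - j21.59 V
Step 2 — Sum components: V_total = 22.56 - j163.7 V.
Step 3 — Convert to polar: |V_total| = 165.3 V, ∠V_total = -82.2°.

V_total = 165.3∠-82.2° V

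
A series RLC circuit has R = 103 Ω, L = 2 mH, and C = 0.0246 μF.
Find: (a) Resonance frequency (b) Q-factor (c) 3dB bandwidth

Step 1 — Resonance condition Im(Z)=0 gives ω₀ = 1/√(LC).
Step 2 — ω₀ = 1/√(0.002·2.46e-08) = 1.426e+05 rad/s.
Step 3 — f₀ = ω₀/(2π) = 2.269e+04 Hz.
Step 4 — Series Q: Q = ω₀L/R = 1.426e+05·0.002/103 = 2.768.
Step 5 — 3dB bandwidth: Δω = ω₀/Q = 5.15e+04 rad/s; BW = Δω/(2π) = 8196 Hz.

(a) f₀ = 2.269e+04 Hz  (b) Q = 2.768  (c) BW = 8196 Hz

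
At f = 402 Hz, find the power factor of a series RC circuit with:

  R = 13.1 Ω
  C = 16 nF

Step 1 — Angular frequency: ω = 2π·f = 2π·402 = 2526 rad/s.
Step 2 — Component impedances:
  R: Z = R = 13.1 Ω
  C: Z = 1/(jωC) = -j/(ω·C) = 0 - j2.474e+04 Ω
Step 3 — Series combination: Z_total = R + C = 13.1 - j2.474e+04 Ω = 2.474e+04∠-90.0° Ω.
Step 4 — Power factor: PF = cos(φ) = Re(Z)/|Z| = 13.1/24744 = 0.0005294.
Step 5 — Type: Im(Z) = -2.474e+04 ⇒ leading (phase φ = -90.0°).

PF = 0.0005294 (leading, φ = -90.0°)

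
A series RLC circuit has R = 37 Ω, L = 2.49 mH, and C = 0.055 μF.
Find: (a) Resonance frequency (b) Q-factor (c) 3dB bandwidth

Step 1 — Resonance: ω₀ = 1/√(LC) = 1/√(0.00249·5.5e-08) = 8.545e+04 rad/s.
Step 2 — f₀ = ω₀/(2π) = 1.36e+04 Hz.
Step 3 — Series Q: Q = ω₀L/R = 8.545e+04·0.00249/37 = 5.751.
Step 4 — Bandwidth: Δω = ω₀/Q = 1.486e+04 rad/s; BW = Δω/(2π) = 2365 Hz.

(a) f₀ = 1.36e+04 Hz  (b) Q = 5.751  (c) BW = 2365 Hz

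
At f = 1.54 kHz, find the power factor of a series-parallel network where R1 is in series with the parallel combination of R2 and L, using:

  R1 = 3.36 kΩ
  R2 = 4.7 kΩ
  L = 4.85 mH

Step 1 — Angular frequency: ω = 2π·f = 2π·1540 = 9676 rad/s.
Step 2 — Component impedances:
  R1: Z = R = 3360 Ω
  R2: Z = R = 4700 Ω
  L: Z = jωL = j·9676·0.00485 = 0 + j46.93 Ω
Step 3 — Parallel branch: R2 || L = 1/(1/R2 + 1/L) = 0.4685 + j46.92 Ω.
Step 4 — Series with R1: Z_total = R1 + (R2 || L) = 3360 + j46.92 Ω = 3361∠0.8° Ω.
Step 5 — Power factor: PF = cos(φ) = Re(Z)/|Z| = 3360.5/3360.8 = 0.9999.
Step 6 — Type: Im(Z) = 46.92 ⇒ lagging (phase φ = 0.8°).

PF = 0.9999 (lagging, φ = 0.8°)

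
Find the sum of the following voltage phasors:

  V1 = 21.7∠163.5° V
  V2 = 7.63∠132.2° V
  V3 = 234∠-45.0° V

Step 1 — Convert each phasor to rectangular form:
  V1 = 21.7·(cos(163.5°) + j·sin(163.5°)) = -20.81 + j6.163 V
  V2 = 7.63·(cos(132.2°) + j·sin(132.2°)) = -5.125 + j5.652 V
  V3 = 234·(cos(-45.0°) + j·sin(-45.0°)) = 165.5 - j165.5 V
Step 2 — Sum components: V_total = 139.5 - j153.6 V.
Step 3 — Convert to polar: |V_total| = 207.5 V, ∠V_total = -47.8°.

V_total = 207.5∠-47.8° V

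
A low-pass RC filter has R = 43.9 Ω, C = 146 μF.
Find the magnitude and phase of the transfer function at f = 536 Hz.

Step 1 — Angular frequency: ω = 2π·536 = 3368 rad/s.
Step 2 — Transfer function: H(jω) = 1/(1 + jωRC).
Step 3 — Denominator: 1 + jωRC = 1 + j·3368·43.9·0.000146 = 1 + j21.59.
Step 4 — H = 0.002142 - j0.04623.
Step 5 — Magnitude: |H| = 0.04628 (-26.7 dB); phase: φ = -87.3°.

|H| = 0.04628 (-26.7 dB), φ = -87.3°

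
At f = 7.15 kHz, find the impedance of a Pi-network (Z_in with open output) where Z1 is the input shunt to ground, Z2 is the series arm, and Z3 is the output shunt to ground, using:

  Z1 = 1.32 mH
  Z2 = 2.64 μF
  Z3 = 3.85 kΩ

Step 1 — Angular frequency: ω = 2π·f = 2π·7150 = 4.492e+04 rad/s.
Step 2 — Component impedances:
  Z1: Z = jωL = j·4.492e+04·0.00132 = 0 + j59.3 Ω
  Z2: Z = 1/(jωC) = -j/(ω·C) = 0 - j8.432 Ω
  Z3: Z = R = 3850 Ω
Step 3 — With open output, the series arm Z2 and the output shunt Z3 appear in series to ground: Z2 + Z3 = 3850 - j8.432 Ω.
Step 4 — Parallel with input shunt Z1: Z_in = Z1 || (Z2 + Z3) = 0.9132 + j59.29 Ω = 59.3∠89.1° Ω.

Z = 0.9132 + j59.29 Ω = 59.3∠89.1° Ω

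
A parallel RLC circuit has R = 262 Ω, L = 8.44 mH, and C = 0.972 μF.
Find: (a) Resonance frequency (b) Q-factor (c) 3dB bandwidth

Step 1 — Resonance: ω₀ = 1/√(LC) = 1/√(0.00844·9.72e-07) = 1.104e+04 rad/s.
Step 2 — f₀ = ω₀/(2π) = 1757 Hz.
Step 3 — Parallel Q: Q = R/(ω₀L) = 262/(1.104e+04·0.00844) = 2.812.
Step 4 — Bandwidth: Δω = ω₀/Q = 3927 rad/s; BW = Δω/(2π) = 625 Hz.

(a) f₀ = 1757 Hz  (b) Q = 2.812  (c) BW = 625 Hz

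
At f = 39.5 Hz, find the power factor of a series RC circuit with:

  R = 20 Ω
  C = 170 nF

Step 1 — Angular frequency: ω = 2π·f = 2π·39.5 = 248.2 rad/s.
Step 2 — Component impedances:
  R: Z = R = 20 Ω
  C: Z = 1/(jωC) = -j/(ω·C) = 0 - j2.37e+04 Ω
Step 3 — Series combination: Z_total = R + C = 20 - j2.37e+04 Ω = 2.37e+04∠-90.0° Ω.
Step 4 — Power factor: PF = cos(φ) = Re(Z)/|Z| = 20/23701 = 0.0008438.
Step 5 — Type: Im(Z) = -2.37e+04 ⇒ leading (phase φ = -90.0°).

PF = 0.0008438 (leading, φ = -90.0°)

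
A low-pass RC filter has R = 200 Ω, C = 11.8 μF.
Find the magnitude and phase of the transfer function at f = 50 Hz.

Step 1 — Angular frequency: ω = 2π·50 = 314.2 rad/s.
Step 2 — Transfer function: H(jω) = 1/(1 + jωRC).
Step 3 — Denominator: 1 + jωRC = 1 + j·314.2·200·1.18e-05 = 1 + j0.7414.
Step 4 — H = 0.6453 - j0.4784.
Step 5 — Magnitude: |H| = 0.8033 (-1.9 dB); phase: φ = -36.6°.

|H| = 0.8033 (-1.9 dB), φ = -36.6°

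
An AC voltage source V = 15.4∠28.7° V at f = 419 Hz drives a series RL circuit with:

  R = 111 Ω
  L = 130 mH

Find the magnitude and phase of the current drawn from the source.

Step 1 — Angular frequency: ω = 2π·f = 2π·419 = 2633 rad/s.
Step 2 — Component impedances:
  R: Z = R = 111 Ω
  L: Z = jωL = j·2633·0.13 = 0 + j342.2 Ω
Step 3 — Series combination: Z_total = R + L = 111 + j342.2 Ω = 359.8∠72.0° Ω.
Step 4 — Source phasor: V = 15.4∠28.7° V = 13.51 + j7.395 V.
Step 5 — Ohm's law: I = V / Z_total = (13.51 + j7.395) / (111 + j342.2) = 0.03113 - j0.02937 A.
Step 6 — Convert to polar: |I| = 0.0428 A, ∠I = -43.3°.

I = 0.0428∠-43.3° A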